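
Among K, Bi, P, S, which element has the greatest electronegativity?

S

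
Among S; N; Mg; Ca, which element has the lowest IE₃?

S

The third ionization energy removes an electron from the +2 ion. For each element: S²⁺ still has 4 valence electrons; N²⁺ still has 3 valence electrons; Mg²⁺ is the bare [Ne] core; Ca²⁺ is the bare [Ar] core.
Core electrons are held far more tightly than valence electrons, so Ca and Mg top the IE_3 order.
Valence configurations: S²⁺ [Ne]3s²3p², N²⁺ [He]2s²2p¹.
Approximate IE_3 values (kJ/mol): S 3357, N 4578, Mg 7733, Ca 4912.
Overall IE_3 order: S < N < Ca < Mg.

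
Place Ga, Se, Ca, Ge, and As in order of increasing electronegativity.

Ca < Ga < Ge < As < Se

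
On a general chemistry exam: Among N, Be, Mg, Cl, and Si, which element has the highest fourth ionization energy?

Be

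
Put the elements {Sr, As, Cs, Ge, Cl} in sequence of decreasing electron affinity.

Cl is in period 3, group 17; Ge is in period 4, group 14; As is in period 4, group 15; Sr is in period 5, group 2; Cs is in period 6, group 1.
EA tends to increase across a period and decrease down a group, though the pattern is less regular than for IE or radius.
Neither a single period nor a single group — weigh both effects.
Cs > Sr: this pair runs against the simple trend — see the exception note.
As > Cs: relative to Cs, both the across-period and down-group shifts push As's electron affinity up.
Ge > As: this pair runs against the simple trend — see the exception note.
Cl > Ge: relative to Ge, both the across-period and down-group shifts push Cl's electron affinity up.
Note the exception: Cs has a higher electron affinity than Sr, contrary to the simple trend — adding an electron to Sr (ns²) has to open a new, higher-energy np subshell, which is unfavourable.
Note the exception: Ge has a higher electron affinity than As, contrary to the simple trend — adding an electron to As's half-filled 4p³ is unfavourable, so Ge (4p²) has the more exothermic EA.
Approximate values (kJ/mol): Cl 349, Ge 119, As 78, Sr 5, Cs 46.
So from highest to lowest: Cl > Ge > As > Cs > Sr.

Cl, Ge, As, Cs, Sr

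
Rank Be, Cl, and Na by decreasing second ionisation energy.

Na > Cl > Be

After 1 electron has been removed, what remains? Be⁺ still has 1 valence electron; Cl⁺ still has 6 valence electrons; Na⁺ is the bare [Ne] core.
Pulling an electron out of a noble-gas core costs far more than removing a remaining valence electron, so Na sits at the high end of IE_2.
Valence configurations: Be⁺ [He]2s¹, Cl⁺ [Ne]3s²3p⁴.
The numbers (kJ/mol): Be 1757, Cl 2298, Na 4562.
Putting it together, IE_2: Be < Cl < Na.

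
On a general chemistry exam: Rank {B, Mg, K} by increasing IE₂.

Mg, B, K

IE_2 is the cost of taking one more electron from the +1 cation: B⁺ still has 2 valence electrons; Mg⁺ still has 1 valence electron; K⁺ is the bare [Ar] core.
Core electrons are held far more tightly than valence electrons, so K tops the IE_2 order.
Valence configurations: B⁺ [He]2s², Mg⁺ [Ne]3s¹.
Approximate IE_2 values (kJ/mol): B 2427, Mg 1451, K 3052.
So the second ionization energies run Mg < B < K.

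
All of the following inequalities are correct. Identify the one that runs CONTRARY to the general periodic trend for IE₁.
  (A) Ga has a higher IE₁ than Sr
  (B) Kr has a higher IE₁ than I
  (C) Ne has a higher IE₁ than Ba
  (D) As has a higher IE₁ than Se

The general trend: IE₁ increases across a period and decreases down a group.
(A) Ga (period 4, group 13) vs Sr (period 5, group 2): the stated order agrees with the simple trend.
(B) Kr (period 4, group 18) vs I (period 5, group 17): the stated order agrees with the simple trend.
(C) Ne (period 2, group 18) vs Ba (period 6, group 2): the stated order agrees with the simple trend.
(D) As (period 4, group 15) vs Se (period 4, group 16): the stated order contradicts the simple trend.
The exception is (D): Se (4p⁴) ionizes more easily than half-filled As (4p³).

(D)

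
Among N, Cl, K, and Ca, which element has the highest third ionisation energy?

Ca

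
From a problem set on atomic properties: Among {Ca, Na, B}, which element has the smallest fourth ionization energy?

IE_4 is the cost of taking one more electron from the +3 cation: Ca³⁺ is already 1 electron into the core; Na³⁺ is already 2 electrons into the core; B³⁺ is the bare [He] core.
All of these are removing an electron from a noble-gas core or deeper; the smaller core (lower principal quantum number) is held far more tightly, and within a period the higher nuclear charge binds the same core more tightly.
Approximate IE_4 values (kJ/mol): Ca 6491, Na 9543, B 25026.
So the fourth ionization energies run Ca < Na < B.

Ca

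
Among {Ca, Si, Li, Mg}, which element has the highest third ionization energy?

The third ionization energy removes an electron from the +2 ion. For each element: Ca²⁺ is the bare [Ar] core; Si²⁺ still has 2 valence electrons; Li²⁺ is already 1 electron into the core; Mg²⁺ is the bare [Ne] core.
Core electrons are held far more tightly than valence electrons, so Ca, Mg and Li top the IE_3 order.
The numbers (kJ/mol): Ca 4912, Si 3232, Li 11815, Mg 7733.
Overall IE_3 order: Si < Ca < Mg < Li.

Li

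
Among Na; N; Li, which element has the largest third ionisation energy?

Li

IE_3 is the cost of taking one more electron from the +2 cation: Na²⁺ is already 1 electron into the core; N²⁺ still has 3 valence electrons; Li²⁺ is already 1 electron into the core.
Breaking into a closed-shell core is much more expensive than removing a leftover valence electron — Na and Li have the largest IE_3 here.
The numbers (kJ/mol): Na 6910, N 4578, Li 11815.
Overall IE_3 order: N < Na < Li.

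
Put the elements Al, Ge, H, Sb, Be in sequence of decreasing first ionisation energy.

First ionization energy rises across a period (greater Z_eff holds electrons more tightly) and falls down a group (valence electrons are farther from the nucleus).
These sit on a diagonal, where the across-period and down-group effects partly cancel.
Ge > Al: period and group pull opposite ways; the across-period shift dominates (762 vs 578 kJ/mol).
Sb > Ge: period and group pull opposite ways; the across-period shift dominates (831 vs 762 kJ/mol).
Be > Sb: the two effects oppose for this pair; the down-group effect wins (900 vs 831 kJ/mol).
H > Be: the two effects oppose for this pair; the down-group effect wins (1312 vs 900 kJ/mol).
Tabulated first ionization energy (kJ/mol): H 1312, Be 900, Al 578, Ge 762, Sb 831.
So from highest to lowest: H > Be > Sb > Ge > Al.

H > Be > Sb > Ge > Al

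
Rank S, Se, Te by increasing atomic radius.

S < Se < Te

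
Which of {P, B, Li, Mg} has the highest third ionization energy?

Consider each +2 ion: P²⁺ still has 3 valence electrons; B²⁺ still has 1 valence electron; Li²⁺ is already 1 electron into the core; Mg²⁺ is the bare [Ne] core.
Core electrons are held far more tightly than valence electrons, so Mg and Li top the IE_3 order.
Valence configurations: P²⁺ [Ne]3s²3p¹, B²⁺ [He]2s¹.
The numbers (kJ/mol): P 2914, B 3660, Li 11815, Mg 7733.
Hence IE_3: P < B < Mg < Li.

Li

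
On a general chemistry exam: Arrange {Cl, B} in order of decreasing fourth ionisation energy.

Consider each +3 ion: Cl³⁺ still has 4 valence electrons; B³⁺ is the bare [He] core.
Pulling an electron out of a noble-gas core costs far more than removing a remaining valence electron, so B sits at the high end of IE_4.
Approximate IE_4 values (kJ/mol): Cl 5159, B 25026.
Hence IE_4: Cl < B.

B > Cl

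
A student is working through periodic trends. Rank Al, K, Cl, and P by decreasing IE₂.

K > Cl > P > Al

Consider each +1 ion: Al⁺ still has 2 valence electrons; K⁺ is the bare [Ar] core; Cl⁺ still has 6 valence electrons; P⁺ still has 4 valence electrons.
Pulling an electron out of a noble-gas core costs far more than removing a remaining valence electron, so K sits at the high end of IE_2.
Valence configurations: Al⁺ [Ne]3s², Cl⁺ [Ne]3s²3p⁴, P⁺ [Ne]3s²3p².
Tabulated IE_2 (kJ/mol): Al 1817, K 3052, Cl 2298, P 1907.
Putting it together, IE_2: Al < P < Cl < K.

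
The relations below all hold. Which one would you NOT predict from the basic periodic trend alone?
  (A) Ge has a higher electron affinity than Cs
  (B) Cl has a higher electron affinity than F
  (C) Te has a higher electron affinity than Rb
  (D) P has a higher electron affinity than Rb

(B)

The general trend: electron affinity increases across a period and decreases down a group.
(A) Ge (period 4, group 14) vs Cs (period 6, group 1): the stated order agrees with the simple trend.
(B) Cl (period 3, group 17) vs F (period 2, group 17): the stated order contradicts the simple trend.
(C) Te (period 5, group 16) vs Rb (period 5, group 1): the stated order agrees with the simple trend.
(D) P (period 3, group 15) vs Rb (period 5, group 1): the stated order agrees with the simple trend.
The exception is (B): F's small 2p subshell makes the incoming electron feel strong e⁻–e⁻ repulsion, so Cl actually releases more energy on gaining an electron.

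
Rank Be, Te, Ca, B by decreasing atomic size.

Radius decreases left→right (rising Z_eff, same n) and increases top→bottom (higher n).
These span different periods and groups, so the two trends combine.
Be > B: both are in period 2; the period trend gives Be the larger value.
Te > Be: the two effects oppose for this pair; the down-group effect wins (136 vs 102 pm).
Ca > Te: period and group pull opposite ways; the across-period shift dominates (171 vs 136 pm).
Approximate values (pm): Be 102, B 85, Ca 171, Te 136.
So from largest to smallest: Ca > Te > Be > B.

Ca > Te > Be > B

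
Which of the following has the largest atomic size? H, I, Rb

Across a period the added protons contract the valence shell; down a group each new principal shell makes the atom larger.
These span different periods and groups, so the two trends combine.
I > H: period and group pull opposite ways; the down-group shift dominates (133 vs 32 pm).
Rb > I: both are in period 5; the period trend gives Rb the larger value.
For reference (pm): H 32, Rb 210, I 133.
The largest atomic size among these belongs to Rb.

Rb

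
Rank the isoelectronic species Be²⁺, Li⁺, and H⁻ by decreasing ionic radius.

H⁻ > Li⁺ > Be²⁺

All of these have 2 electrons, so size is governed by nuclear charge alone: the more protons, the stronger the pull on the same electron cloud, and the smaller the ion.
Nuclear charges: Be²⁺ (Z=4), Li⁺ (Z=3), H⁻ (Z=1).
Largest to smallest: H⁻ > Li⁺ > Be²⁺.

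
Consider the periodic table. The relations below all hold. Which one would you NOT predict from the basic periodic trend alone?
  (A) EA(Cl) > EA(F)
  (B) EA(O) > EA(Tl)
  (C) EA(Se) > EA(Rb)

The general trend: electron affinity increases across a period and decreases down a group.
(A) Cl (period 3, group 17) vs F (period 2, group 17): the stated order contradicts the simple trend.
(B) O (period 2, group 16) vs Tl (period 6, group 13): the stated order agrees with the simple trend.
(C) Se (period 4, group 16) vs Rb (period 5, group 1): the stated order agrees with the simple trend.
The exception is (A): F's small 2p subshell makes the incoming electron feel strong e⁻–e⁻ repulsion, so Cl actually releases more energy on gaining an electron.

(A)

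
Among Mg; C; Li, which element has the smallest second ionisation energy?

Mg

IE_2 is the cost of taking one more electron from the +1 cation: Mg⁺ still has 1 valence electron; C⁺ still has 3 valence electrons; Li⁺ is the bare [He] core.
Core electrons are held far more tightly than valence electrons, so Li tops the IE_2 order.
Valence configurations: Mg⁺ [Ne]3s¹, C⁺ [He]2s²2p¹.
Approximate IE_2 values (kJ/mol): Mg 1451, C 2353, Li 7298.
Putting it together, IE_2: Mg < C < Li.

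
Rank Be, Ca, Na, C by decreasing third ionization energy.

Be > Na > Ca > C

Consider each +2 ion: Be²⁺ is the bare [He] core; Ca²⁺ is the bare [Ar] core; Na²⁺ is already 1 electron into the core; C²⁺ still has 2 valence electrons.
Breaking into a closed-shell core is much more expensive than removing a leftover valence electron — Ca, Na and Be have the largest IE_3 here.
The numbers (kJ/mol): Be 14849, Ca 4912, Na 6910, C 4620.
Putting it together, IE_3: C < Ca < Na < Be.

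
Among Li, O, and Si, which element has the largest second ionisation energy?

Li

After 1 electron has been removed, what remains? Li⁺ is the bare [He] core; O⁺ still has 5 valence electrons; Si⁺ still has 3 valence electrons.
Core electrons are held far more tightly than valence electrons, so Li tops the IE_2 order.
Valence configurations: O⁺ [He]2s²2p³, Si⁺ [Ne]3s²3p¹.
Approximate IE_2 values (kJ/mol): Li 7298, O 3388, Si 1577.
Overall IE_2 order: Si < O < Li.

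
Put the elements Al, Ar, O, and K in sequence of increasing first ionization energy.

K < Al < O < Ar

O is in period 2, group 16; Al is in period 3, group 13; Ar is in period 3, group 18; K is in period 4, group 1.
IE₁ increases left→right with effective nuclear charge and decreases top→bottom as the valence shell moves farther out.
Neither a single period nor a single group — weigh both effects.
Al > K: relative to K, both the across-period and down-group shifts push Al's first ionization energy up.
O > Al: both effects reinforce here, so O is clearly the higher of the two.
Ar > O: period and group pull opposite ways; the across-period shift dominates (1521 vs 1314 kJ/mol).
Approximate values (kJ/mol): O 1314, Al 578, Ar 1521, K 419.
So from lowest to highest: K < Al < O < Ar.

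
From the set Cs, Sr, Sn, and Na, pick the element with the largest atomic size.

Na is in period 3, group 1; Sr is in period 5, group 2; Sn is in period 5, group 14; Cs is in period 6, group 1.
Radius decreases left→right (rising Z_eff, same n) and increases top→bottom (higher n).
These span different periods and groups, so the two trends combine.
Na > Sn: the two effects oppose for this pair; the across-period effect wins (155 vs 140 pm).
Sr > Na: period and group pull opposite ways; the down-group shift dominates (185 vs 155 pm).
Cs > Sr: relative to Sr, both the across-period and down-group shifts push Cs's atomic radius up.
For reference (pm): Na 155, Sr 185, Sn 140, Cs 232.
The largest atomic size among these belongs to Cs.

Cs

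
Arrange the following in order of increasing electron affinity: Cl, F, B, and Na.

B, Na, F, Cl

B is in period 2, group 13; F is in period 2, group 17; Na is in period 3, group 1; Cl is in period 3, group 17.
Adding an electron releases more energy for atoms nearer the top right (short of the noble gases).
Neither a single period nor a single group — weigh both effects.
Na > B: this pair runs against the simple trend — see the exception note.
F > Na: both effects reinforce here, so F is clearly the higher of the two.
Cl > F: this pair runs against the simple trend — see the exception note.
Note the exception: Na has a higher electron affinity than B, contrary to the simple trend — B's ns²np¹ configuration gives only a small electron affinity — the sparsely filled np subshell binds an added electron weakly.
Note the exception: Cl has a higher electron affinity than F, contrary to the simple trend — F's small 2p subshell makes the incoming electron feel strong e⁻–e⁻ repulsion, so Cl actually releases more energy on gaining an electron.
For reference (kJ/mol): B 27, F 328, Na 53, Cl 349.
So from lowest to highest: B < Na < F < Cl.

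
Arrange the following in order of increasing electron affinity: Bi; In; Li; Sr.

EA tends to increase across a period and decrease down a group, though the pattern is less regular than for IE or radius.
Here both period and group differ, so the two effects have to be weighed against each other.
In > Sr: In lies to the right of Sr in period 5, so the across-period effect alone puts In higher.
Li > In: the two effects oppose for this pair; the down-group effect wins (60 vs 29 kJ/mol).
Bi > Li: the two effects oppose for this pair; the across-period effect wins (91 vs 60 kJ/mol).
Approximate values (kJ/mol): Li 60, Sr 5, In 29, Bi 91.
So from lowest to highest: Sr < In < Li < Bi.

Sr, In, Li, Bi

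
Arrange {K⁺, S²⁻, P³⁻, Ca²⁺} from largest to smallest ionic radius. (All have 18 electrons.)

All of these have 18 electrons, so size is governed by nuclear charge alone: the more protons, the stronger the pull on the same electron cloud, and the smaller the ion.
Nuclear charges: Ca²⁺ (Z=20), K⁺ (Z=19), S²⁻ (Z=16), P³⁻ (Z=15).
Largest to smallest: P³⁻ > S²⁻ > K⁺ > Ca²⁺.

P³⁻ > S²⁻ > K⁺ > Ca²⁺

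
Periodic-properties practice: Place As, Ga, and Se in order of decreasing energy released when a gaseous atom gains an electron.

Se > As > Ga

Adding an electron releases more energy for atoms nearer the top right (short of the noble gases).
All lie in period 4, so electron affinity increases left to right.
So from highest to lowest: Se > As > Ga.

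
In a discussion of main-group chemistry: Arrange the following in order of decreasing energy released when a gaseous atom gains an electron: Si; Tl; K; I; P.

I > Si > P > K > Tl

Si is in period 3, group 14; P is in period 3, group 15; K is in period 4, group 1; I is in period 5, group 17; Tl is in period 6, group 13.
Electron affinity generally becomes more exothermic across a period toward the halogens and less exothermic down a group.
Here both period and group differ, so the two effects have to be weighed against each other.
K > Tl: the two effects oppose for this pair; the down-group effect wins (48 vs 19 kJ/mol).
P > K: both effects reinforce here, so P is clearly the higher of the two.
Si > P: this pair runs against the simple trend — see the exception note.
I > Si: period and group pull opposite ways; the across-period shift dominates (295 vs 134 kJ/mol).
Note the exception: Si has a higher electron affinity than P, contrary to the simple trend — adding an electron to P's half-filled 3p³ is unfavourable, so Si (3p²) has the more exothermic EA.
Approximate values (kJ/mol): Si 134, P 72, K 48, I 295, Tl 19.
So from highest to lowest: I > Si > P > K > Tl.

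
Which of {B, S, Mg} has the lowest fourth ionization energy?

Consider each +3 ion: B³⁺ is the bare [He] core; S³⁺ still has 3 valence electrons; Mg³⁺ is already 1 electron into the core.
Core electrons are held far more tightly than valence electrons, so Mg and B top the IE_4 order.
The numbers (kJ/mol): B 25026, S 4556, Mg 10543.
Overall IE_4 order: S < Mg < B.

S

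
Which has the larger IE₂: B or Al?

IE_2 is the cost of taking one more electron from the +1 cation: B⁺ still has 2 valence electrons; Al⁺ still has 2 valence electrons.
All are still removing valence electrons, so compare the +1 ions as you would atoms: IE_2 generally rises across a period (higher Z_eff) and falls down a group (larger shell), subject to the usual subshell exceptions.
Valence configurations: B⁺ [He]2s², Al⁺ [Ne]3s².
Approximate IE_2 values (kJ/mol): B 2427, Al 1817.
Overall IE_2 order: Al < B.

B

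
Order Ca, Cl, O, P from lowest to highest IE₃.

IE_3 is the cost of taking one more electron from the +2 cation: Ca²⁺ is the bare [Ar] core; Cl²⁺ still has 5 valence electrons; O²⁺ still has 4 valence electrons; P²⁺ still has 3 valence electrons.
Usually core removal costs more than valence removal, but here the competition is close: a tightly held n=2 valence electron can cost more to remove than an n=3 core electron, so the actual values have to decide it.
Valence configurations: Cl²⁺ [Ne]3s²3p³, O²⁺ [He]2s²2p², P²⁺ [Ne]3s²3p¹.
Approximate IE_3 values (kJ/mol): Ca 4912, Cl 3822, O 5300, P 2914.
Hence IE_3: P < Cl < Ca < O.

P < Cl < Ca < O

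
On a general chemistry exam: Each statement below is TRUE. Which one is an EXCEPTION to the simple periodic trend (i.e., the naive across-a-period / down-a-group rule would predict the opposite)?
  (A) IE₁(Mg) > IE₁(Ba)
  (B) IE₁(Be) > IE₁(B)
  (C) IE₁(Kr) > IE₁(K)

The general trend: first ionisation energy increases across a period and decreases down a group.
(A) Mg (period 3, group 2) vs Ba (period 6, group 2): the stated order agrees with the simple trend.
(B) Be (period 2, group 2) vs B (period 2, group 13): the stated order contradicts the simple trend.
(C) Kr (period 4, group 18) vs K (period 4, group 1): the stated order agrees with the simple trend.
The exception is (B): removing B's lone 2p electron is easier than breaking Be's filled 2s².

(B)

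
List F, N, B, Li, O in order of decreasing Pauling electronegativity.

Electronegativity increases across a period and decreases down a group, tracking effective nuclear charge and atomic size.
All lie in period 2, so electronegativity increases left to right.
So from highest to lowest: F > O > N > B > Li.

F > O > N > B > Li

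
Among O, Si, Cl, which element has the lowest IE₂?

Si

The second ionization energy removes an electron from the +1 ion. For each element: O⁺ still has 5 valence electrons; Si⁺ still has 3 valence electrons; Cl⁺ still has 6 valence electrons.
All are still removing valence electrons, so compare the +1 ions as you would atoms: IE_2 generally rises across a period (higher Z_eff) and falls down a group (larger shell), subject to the usual subshell exceptions.
Valence configurations: O⁺ [He]2s²2p³, Si⁺ [Ne]3s²3p¹, Cl⁺ [Ne]3s²3p⁴.
Tabulated IE_2 (kJ/mol): O 3388, Si 1577, Cl 2298.
So the second ionization energies run Si < Cl < O.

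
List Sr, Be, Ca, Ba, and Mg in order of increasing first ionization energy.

Ba, Sr, Ca, Mg, Be

Be is in period 2, group 2; Mg is in period 3, group 2; Ca is in period 4, group 2; Sr is in period 5, group 2; Ba is in period 6, group 2.
Removing the outermost electron gets harder across a period and easier down a group.
All are in group 2, so first ionization energy increases up the group.
So from lowest to highest: Ba < Sr < Ca < Mg < Be.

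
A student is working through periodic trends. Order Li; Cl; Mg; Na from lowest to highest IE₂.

Mg < Cl < Na < Li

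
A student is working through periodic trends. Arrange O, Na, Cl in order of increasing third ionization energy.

Cl < O < Na

IE_3 is the cost of taking one more electron from the +2 cation: O²⁺ still has 4 valence electrons; Na²⁺ is already 1 electron into the core; Cl²⁺ still has 5 valence electrons.
Core electrons are held far more tightly than valence electrons, so Na tops the IE_3 order.
Valence configurations: O²⁺ [He]2s²2p², Cl²⁺ [Ne]3s²3p³.
The numbers (kJ/mol): O 5300, Na 6910, Cl 3822.
So the third ionization energies run Cl < O < Na.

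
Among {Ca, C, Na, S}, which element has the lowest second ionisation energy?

After 1 electron has been removed, what remains? Ca⁺ still has 1 valence electron; C⁺ still has 3 valence electrons; Na⁺ is the bare [Ne] core; S⁺ still has 5 valence electrons.
Core electrons are held far more tightly than valence electrons, so Na tops the IE_2 order.
Valence configurations: Ca⁺ [Ar]4s¹, C⁺ [He]2s²2p¹, S⁺ [Ne]3s²3p³.
Approximate IE_2 values (kJ/mol): Ca 1145, C 2353, Na 4562, S 2252.
So the second ionization energies run Ca < S < C < Na.

Ca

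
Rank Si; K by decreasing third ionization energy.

The third ionization energy removes an electron from the +2 ion. For each element: Si²⁺ still has 2 valence electrons; K²⁺ is already 1 electron into the core.
Pulling an electron out of a noble-gas core costs far more than removing a remaining valence electron, so K sits at the high end of IE_3.
The numbers (kJ/mol): Si 3232, K 4420.
Hence IE_3: Si < K.

K, Si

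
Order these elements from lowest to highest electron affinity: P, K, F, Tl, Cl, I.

Tl, K, P, I, F, Cl

F is in period 2, group 17; P is in period 3, group 15; Cl is in period 3, group 17; K is in period 4, group 1; I is in period 5, group 17; Tl is in period 6, group 13.
Electron affinity generally becomes more exothermic across a period toward the halogens and less exothermic down a group.
These span different periods and groups, so the two trends combine.
K > Tl: the two effects oppose for this pair; the down-group effect wins (48 vs 19 kJ/mol).
P > K: relative to K, both the across-period and down-group shifts push P's electron affinity up.
I > P: period and group pull opposite ways; the across-period shift dominates (295 vs 72 kJ/mol).
F > I: they share group 17; the group trend gives F the larger value.
Cl > F: this pair runs against the simple trend — see the exception note.
Note the exception: Cl has a higher electron affinity than F, contrary to the simple trend — F's small 2p subshell makes the incoming electron feel strong e⁻–e⁻ repulsion, so Cl actually releases more energy on gaining an electron.
Tabulated electron affinity (kJ/mol): F 328, P 72, Cl 349, K 48, I 295, Tl 19.
So from lowest to highest: Tl < K < P < I < F < Cl.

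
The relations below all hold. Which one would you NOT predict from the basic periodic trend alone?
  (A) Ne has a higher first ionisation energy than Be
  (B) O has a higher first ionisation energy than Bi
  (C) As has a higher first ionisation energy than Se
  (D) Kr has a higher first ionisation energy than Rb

(C)

The general trend: first ionisation energy increases across a period and decreases down a group.
(A) Ne (period 2, group 18) vs Be (period 2, group 2): the stated order agrees with the simple trend.
(B) O (period 2, group 16) vs Bi (period 6, group 15): the stated order agrees with the simple trend.
(C) As (period 4, group 15) vs Se (period 4, group 16): the stated order contradicts the simple trend.
(D) Kr (period 4, group 18) vs Rb (period 5, group 1): the stated order agrees with the simple trend.
The exception is (C): Se (4p⁴) ionizes more easily than half-filled As (4p³).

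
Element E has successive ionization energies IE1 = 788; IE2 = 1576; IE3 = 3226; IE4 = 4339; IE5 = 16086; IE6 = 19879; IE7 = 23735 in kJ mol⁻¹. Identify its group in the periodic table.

Group 14

Look for the largest jump between consecutive ionization energies: IE5/IE4 ≈ 3.7, far larger than any earlier ratio.
That jump marks the point where a core electron is being removed. So the atom has 4 valence electrons.
A main-group element with 4 valence electrons is in group 14.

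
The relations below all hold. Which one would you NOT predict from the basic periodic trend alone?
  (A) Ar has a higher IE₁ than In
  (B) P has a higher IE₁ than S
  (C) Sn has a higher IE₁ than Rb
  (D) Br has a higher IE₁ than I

The general trend: IE₁ increases across a period and decreases down a group.
(A) Ar (period 3, group 18) vs In (period 5, group 13): the stated order agrees with the simple trend.
(B) P (period 3, group 15) vs S (period 3, group 16): the stated order contradicts the simple trend.
(C) Sn (period 5, group 14) vs Rb (period 5, group 1): the stated order agrees with the simple trend.
(D) Br (period 4, group 17) vs I (period 5, group 17): the stated order agrees with the simple trend.
The exception is (B): S (3p⁴) ionizes more easily than half-filled P (3p³) because the paired 3p electron in S is pushed out by e⁻–e⁻ repulsion.

(B)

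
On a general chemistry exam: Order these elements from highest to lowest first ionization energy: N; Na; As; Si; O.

N is in period 2, group 15; O is in period 2, group 16; Na is in period 3, group 1; Si is in period 3, group 14; As is in period 4, group 15.
Removing the outermost electron gets harder across a period and easier down a group.
Neither a single period nor a single group — weigh both effects.
Si > Na: both are in period 3; the period trend gives Si the larger value.
As > Si: the two effects oppose for this pair; the across-period effect wins (947 vs 786 kJ/mol).
O > As: both effects reinforce here, so O is clearly the higher of the two.
N > O: this pair runs against the simple trend — see the exception note.
Note the exception: N has a higher first ionization energy than O, contrary to the simple trend — pairing an electron in O's 2p⁴ costs repulsion energy, so O ionizes more easily than half-filled N (2p³).
For reference (kJ/mol): N 1402, O 1314, Na 496, Si 786, As 947.
So from highest to lowest: N > O > As > Si > Na.

N > O > As > Si > Na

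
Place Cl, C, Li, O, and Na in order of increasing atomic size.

O < C < Cl < Li < Na

Radius decreases left→right (rising Z_eff, same n) and increases top→bottom (higher n).
These span different periods and groups, so the two trends combine.
C > O: both are in period 2; the period trend gives C the larger value.
Cl > C: period and group pull opposite ways; the down-group shift dominates (99 vs 75 pm).
Li > Cl: the two effects oppose for this pair; the across-period effect wins (133 vs 99 pm).
Na > Li: they share group 1; the group trend gives Na the larger value.
Approximate values (pm): Li 133, C 75, O 63, Na 155, Cl 99.
So from smallest to largest: O < C < Cl < Li < Na.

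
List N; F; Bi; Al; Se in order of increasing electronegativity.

Al < Bi < Se < N < F

N is in period 2, group 15; F is in period 2, group 17; Al is in period 3, group 13; Se is in period 4, group 16; Bi is in period 6, group 15.
Smaller atoms with higher effective nuclear charge are more electronegative.
These span different periods and groups, so the two trends combine.
Bi > Al: the two effects oppose for this pair; the across-period effect wins (2.02 vs 1.61).
Se > Bi: relative to Bi, both the across-period and down-group shifts push Se's electronegativity up.
N > Se: period and group pull opposite ways; the down-group shift dominates (3.04 vs 2.55).
F > N: F lies to the right of N in period 2, so the across-period effect alone puts F higher.
For reference (Pauling): N 3.04, F 3.98, Al 1.61, Se 2.55, Bi 2.02.
So from lowest to highest: Al < Bi < Se < N < F.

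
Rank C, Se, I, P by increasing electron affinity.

C is in period 2, group 14; P is in period 3, group 15; Se is in period 4, group 16; I is in period 5, group 17.
Adding an electron releases more energy for atoms nearer the top right (short of the noble gases).
These sit on a diagonal, where the across-period and down-group effects partly cancel.
C > P: period and group pull opposite ways; the down-group shift dominates (122 vs 72 kJ/mol).
Se > C: period and group pull opposite ways; the across-period shift dominates (195 vs 122 kJ/mol).
I > Se: the two effects oppose for this pair; the across-period effect wins (295 vs 195 kJ/mol).
For reference (kJ/mol): C 122, P 72, Se 195, I 295.
So from lowest to highest: P < C < Se < I.

P < C < Se < I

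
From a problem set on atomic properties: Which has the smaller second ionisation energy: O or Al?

Al

The second ionization energy removes an electron from the +1 ion. For each element: O⁺ still has 5 valence electrons; Al⁺ still has 2 valence electrons.
All are still removing valence electrons, so compare the +1 ions as you would atoms: IE_2 generally rises across a period (higher Z_eff) and falls down a group (larger shell), subject to the usual subshell exceptions.
Valence configurations: O⁺ [He]2s²2p³, Al⁺ [Ne]3s².
Tabulated IE_2 (kJ/mol): O 3388, Al 1817.
Overall IE_2 order: Al < O.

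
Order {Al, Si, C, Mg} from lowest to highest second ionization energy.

Mg < Si < Al < C

The second ionization energy removes an electron from the +1 ion. For each element: Al⁺ still has 2 valence electrons; Si⁺ still has 3 valence electrons; C⁺ still has 3 valence electrons; Mg⁺ still has 1 valence electron.
All are still removing valence electrons, so compare the +1 ions as you would atoms: IE_2 generally rises across a period (higher Z_eff) and falls down a group (larger shell), subject to the usual subshell exceptions.
Valence configurations: Al⁺ [Ne]3s², Si⁺ [Ne]3s²3p¹, C⁺ [He]2s²2p¹, Mg⁺ [Ne]3s¹.
Si⁺ loses a lone 3p electron whereas Al⁺ must break into a filled 3s² pair, so IE_2(Al) > IE_2(Si) even though Si has the higher nuclear charge.
Tabulated IE_2 (kJ/mol): Al 1817, Si 1577, C 2353, Mg 1451.
Hence IE_2: Mg < Si < Al < C.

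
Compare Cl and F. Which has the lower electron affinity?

F

EA tends to increase across a period and decrease down a group, though the pattern is less regular than for IE or radius.
All are in group 17; the group trend (electron affinity increases up the group) applies, with the exception below.
Note the exception: Cl has a higher electron affinity than F, contrary to the simple trend — F's small 2p subshell makes the incoming electron feel strong e⁻–e⁻ repulsion, so Cl actually releases more energy on gaining an electron.
For reference (kJ/mol): F 328, Cl 349.
So F has the lower electron affinity (F < Cl).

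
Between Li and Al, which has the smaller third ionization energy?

Al

Consider each +2 ion: Li²⁺ is already 1 electron into the core; Al²⁺ still has 1 valence electron.
Core electrons are held far more tightly than valence electrons, so Li tops the IE_3 order.
The numbers (kJ/mol): Li 11815, Al 2745.
So the third ionization energies run Al < Li.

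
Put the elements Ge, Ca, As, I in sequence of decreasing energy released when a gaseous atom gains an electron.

I > Ge > As > Ca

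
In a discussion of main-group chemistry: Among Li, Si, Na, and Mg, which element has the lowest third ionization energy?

Si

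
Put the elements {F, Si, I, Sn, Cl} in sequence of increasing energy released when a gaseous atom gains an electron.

F is in period 2, group 17; Si is in period 3, group 14; Cl is in period 3, group 17; Sn is in period 5, group 14; I is in period 5, group 17.
Atoms with high Z_eff and room in the valence shell (especially the halogens) have the most exothermic electron affinities.
These span different periods and groups, so the two trends combine.
Si > Sn: Si sits above Sn in group 14, so the down-group effect alone puts Si higher.
I > Si: period and group pull opposite ways; the across-period shift dominates (295 vs 134 kJ/mol).
F > I: F sits above I in group 17, so the down-group effect alone puts F higher.
Cl > F: this pair runs against the simple trend — see the exception note.
Note the exception: Cl has a higher electron affinity than F, contrary to the simple trend — F's small 2p subshell makes the incoming electron feel strong e⁻–e⁻ repulsion, so Cl actually releases more energy on gaining an electron.
Tabulated electron affinity (kJ/mol): F 328, Si 134, Cl 349, Sn 107, I 295.
So from lowest to highest: Sn < Si < I < F < Cl.

Sn < Si < I < F < Cl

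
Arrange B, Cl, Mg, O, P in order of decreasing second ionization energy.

IE_2 is the cost of taking one more electron from the +1 cation: B⁺ still has 2 valence electrons; Cl⁺ still has 6 valence electrons; Mg⁺ still has 1 valence electron; O⁺ still has 5 valence electrons; P⁺ still has 4 valence electrons.
All are still removing valence electrons, so compare the +1 ions as you would atoms: IE_2 generally rises across a period (higher Z_eff) and falls down a group (larger shell), subject to the usual subshell exceptions.
Valence configurations: B⁺ [He]2s², Cl⁺ [Ne]3s²3p⁴, Mg⁺ [Ne]3s¹, O⁺ [He]2s²2p³, P⁺ [Ne]3s²3p².
The numbers (kJ/mol): B 2427, Cl 2298, Mg 1451, O 3388, P 1907.
So the second ionization energies run Mg < P < Cl < B < O.

O, B, Cl, P, Mg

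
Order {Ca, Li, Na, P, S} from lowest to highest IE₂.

Ca, P, S, Na, Li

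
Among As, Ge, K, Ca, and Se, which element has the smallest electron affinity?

K is in period 4, group 1; Ca is in period 4, group 2; Ge is in period 4, group 14; As is in period 4, group 15; Se is in period 4, group 16.
Adding an electron releases more energy for atoms nearer the top right (short of the noble gases).
All lie in period 4; the across-period trend (electron affinity increases left to right) applies, with the exception below.
Note the exception: K has a higher electron affinity than Ca, contrary to the simple trend — adding an electron to Ca (ns²) has to open a new, higher-energy np subshell, which is unfavourable.
Note the exception: Ge has a higher electron affinity than As, contrary to the simple trend — adding an electron to As's half-filled 4p³ is unfavourable, so Ge (4p²) has the more exothermic EA.
Approximate values (kJ/mol): K 48, Ca 2, Ge 119, As 78, Se 195.
The smallest electron affinity among these belongs to Ca.

Ca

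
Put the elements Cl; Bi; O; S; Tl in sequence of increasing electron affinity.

Tl < Bi < O < S < Cl

O is in period 2, group 16; S is in period 3, group 16; Cl is in period 3, group 17; Tl is in period 6, group 13; Bi is in period 6, group 15.
Electron affinity generally becomes more exothermic across a period toward the halogens and less exothermic down a group.
These span different periods and groups, so the two trends combine.
Bi > Tl: both are in period 6; the period trend gives Bi the larger value.
O > Bi: both effects reinforce here, so O is clearly the higher of the two.
S > O: this pair runs against the simple trend — see the exception note.
Cl > S: Cl lies to the right of S in period 3, so the across-period effect alone puts Cl higher.
Note the exception: S has a higher electron affinity than O, contrary to the simple trend — the compact 2p subshell of O repels the added electron more than S's larger 3p does.
Tabulated electron affinity (kJ/mol): O 141, S 200, Cl 349, Tl 19, Bi 91.
So from lowest to highest: Tl < Bi < O < S < Cl.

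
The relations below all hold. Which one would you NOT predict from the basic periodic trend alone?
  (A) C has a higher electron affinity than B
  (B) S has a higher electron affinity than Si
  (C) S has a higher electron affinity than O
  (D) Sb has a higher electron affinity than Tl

(C)

The general trend: electron affinity increases across a period and decreases down a group.
(A) C (period 2, group 14) vs B (period 2, group 13): the stated order agrees with the simple trend.
(B) S (period 3, group 16) vs Si (period 3, group 14): the stated order agrees with the simple trend.
(C) S (period 3, group 16) vs O (period 2, group 16): the stated order contradicts the simple trend.
(D) Sb (period 5, group 15) vs Tl (period 6, group 13): the stated order agrees with the simple trend.
The exception is (C): the compact 2p subshell of O repels the added electron more than S's larger 3p does.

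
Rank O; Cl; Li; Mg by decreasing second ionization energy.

Li, O, Cl, Mg

IE_2 is the cost of taking one more electron from the +1 cation: O⁺ still has 5 valence electrons; Cl⁺ still has 6 valence electrons; Li⁺ is the bare [He] core; Mg⁺ still has 1 valence electron.
Pulling an electron out of a noble-gas core costs far more than removing a remaining valence electron, so Li sits at the high end of IE_2.
Valence configurations: O⁺ [He]2s²2p³, Cl⁺ [Ne]3s²3p⁴, Mg⁺ [Ne]3s¹.
Approximate IE_2 values (kJ/mol): O 3388, Cl 2298, Li 7298, Mg 1451.
Overall IE_2 order: Mg < Cl < O < Li.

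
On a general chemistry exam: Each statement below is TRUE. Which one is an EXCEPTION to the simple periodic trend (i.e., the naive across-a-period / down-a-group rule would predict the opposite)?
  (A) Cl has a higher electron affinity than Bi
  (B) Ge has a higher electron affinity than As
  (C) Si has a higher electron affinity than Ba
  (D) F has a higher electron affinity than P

The general trend: electron affinity increases across a period and decreases down a group.
(A) Cl (period 3, group 17) vs Bi (period 6, group 15): the stated order agrees with the simple trend.
(B) Ge (period 4, group 14) vs As (period 4, group 15): the stated order contradicts the simple trend.
(C) Si (period 3, group 14) vs Ba (period 6, group 2): the stated order agrees with the simple trend.
(D) F (period 2, group 17) vs P (period 3, group 15): the stated order agrees with the simple trend.
The exception is (B): adding an electron to As's half-filled 4p³ is unfavourable, so Ge (4p²) has the more exothermic EA.

(B)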